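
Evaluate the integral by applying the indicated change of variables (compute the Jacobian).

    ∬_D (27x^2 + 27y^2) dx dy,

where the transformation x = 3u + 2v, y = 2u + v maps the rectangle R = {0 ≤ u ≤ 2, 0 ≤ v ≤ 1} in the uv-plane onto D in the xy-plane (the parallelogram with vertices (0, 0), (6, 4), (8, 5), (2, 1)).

Compute the Jacobian determinant of (x, y) with respect to (u, v):

    ∂(x,y)/∂(u,v) = | 3  2 | = (3)(1) - (2)(2) = -1.
                   | 2  1 |

Its absolute value is |J| = 1 (the area scaling factor).

Substituting x = 3u + 2v, y = 2u + v into the integrand,

    27x^2 + 27y^2 → 351u^2 + 432u v + 135v^2,

so the integral becomes

    ∬_R (351u^2 + 432u v + 135v^2) · |J| du dv = ∫_0^2 ∫_0^1 (351u^2 + 432u v + 135v^2) dv du.

Inner (v): 351u^2 + 216u + 45.
Outer (u): 1458.

Therefore ∬_D (27x^2 + 27y^2) dx dy = 1458.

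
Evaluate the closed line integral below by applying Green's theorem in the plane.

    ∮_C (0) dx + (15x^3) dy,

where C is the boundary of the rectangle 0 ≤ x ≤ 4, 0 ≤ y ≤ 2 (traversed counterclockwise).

Green's theorem converts the closed line integral into a double integral over the enclosed region D:

    ∮_C P dx + Q dy = ∬_D (∂Q/∂x - ∂P/∂y) dA.

Here P = 0, Q = 15x^3, so

    ∂Q/∂x = 45x^2,    ∂P/∂y = 0,
    ∂Q/∂x - ∂P/∂y = 45x^2.

D is the region 0 ≤ x ≤ 4, 0 ≤ y ≤ 2. Evaluating the double integral:

    ∬_D (45x^2) dA = ∫_0^{4} ∫_0^{2} (45x^2) dy dx.

Inner (y from 0 to 2): 90x^2.
Outer (x from 0 to 4): 1920.

Therefore ∮_C P dx + Q dy = 1920.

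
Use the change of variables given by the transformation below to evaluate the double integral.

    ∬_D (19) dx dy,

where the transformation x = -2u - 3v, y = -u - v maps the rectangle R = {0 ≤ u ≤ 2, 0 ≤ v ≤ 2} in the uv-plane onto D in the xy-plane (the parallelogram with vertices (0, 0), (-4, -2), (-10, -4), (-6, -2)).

Compute the Jacobian determinant of (x, y) with respect to (u, v):

    ∂(x,y)/∂(u,v) = | -2  -3 | = (-2)(-1) - (-3)(-1) = -1.
                   | -1  -1 |

Its absolute value is |J| = 1 (the area scaling factor).

Substituting x = -2u - 3v, y = -u - v into the integrand,

    19 → 19,

so the integral becomes

    ∬_R (19) · |J| du dv = ∫_0^2 ∫_0^2 (19) dv du.

Inner (v): 38.
Outer (u): 76.

Therefore ∬_D (19) dx dy = 76.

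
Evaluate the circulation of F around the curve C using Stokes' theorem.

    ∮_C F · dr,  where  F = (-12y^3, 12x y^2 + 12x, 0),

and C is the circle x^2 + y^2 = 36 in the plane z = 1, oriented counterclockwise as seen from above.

Let S be the flat disk x^2 + y^2 ≤ 36 in the plane z = 1, with upward unit normal n̂ = ẑ. By Stokes' theorem,

    ∮_C F · dr = ∬_S (∇ × F) · n̂ dS = ∬_D (curl F)_z dA,

where D is the disk x^2 + y^2 ≤ 36.

Compute the curl of F = (-12y^3, 12x y^2 + 12x, 0):
    (∇ × F)_x = ∂F_z/∂y - ∂F_y/∂z = 0,
    (∇ × F)_y = ∂F_x/∂z - ∂F_z/∂x = 0,
    (∇ × F)_z = ∂F_y/∂x - ∂F_x/∂y = 48y^2 + 12.

On z = 1, (curl F)_z = 48y^2 + 12.

Convert to polar (x = r cos θ, y = r sin θ, dA = r dr dθ); the integrand becomes 48r^2sin(θ)^2 + 12, so

    ∬_D (curl F)_z dA = ∫_0^{2π} ∫_0^{6} (48r^2sin(θ)^2 + 12) · r dr dθ.

Inner (r from 0 to 6): 15552sin(θ)^2 + 216.
Outer (θ from 0 to 2π): 15984π.

Therefore ∮_C F · dr = 15984π.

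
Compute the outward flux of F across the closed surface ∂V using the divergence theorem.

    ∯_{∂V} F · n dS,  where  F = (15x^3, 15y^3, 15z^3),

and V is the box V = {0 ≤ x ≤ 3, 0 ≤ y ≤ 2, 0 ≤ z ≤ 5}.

By the divergence theorem,

    ∯_{∂V} F · n dS = ∭_V (∇ · F) dV.

Compute the divergence:
    ∇ · F = ∂F_x/∂x + ∂F_y/∂y + ∂F_z/∂z = 45x^2 + 45y^2 + 45z^2.

V is a rectangular box, so dV = dx dy dz with 0 ≤ x ≤ 3, 0 ≤ y ≤ 2, 0 ≤ z ≤ 5.

Integrate (45x^2 + 45y^2 + 45z^2) over V as an iterated integral:

    ∭_V (∇·F) dV = ∫_0^{3} ∫_0^{2} ∫_0^{5} (45x^2 + 45y^2 + 45z^2) dz dy dx.

Inner (z from 0 to 5): 225x^2 + 225y^2 + 1875.
Middle (y from 0 to 2): 450x^2 + 4350.
Outer (x from 0 to 3): 17100.

Therefore ∯_{∂V} F · n dS = 17100.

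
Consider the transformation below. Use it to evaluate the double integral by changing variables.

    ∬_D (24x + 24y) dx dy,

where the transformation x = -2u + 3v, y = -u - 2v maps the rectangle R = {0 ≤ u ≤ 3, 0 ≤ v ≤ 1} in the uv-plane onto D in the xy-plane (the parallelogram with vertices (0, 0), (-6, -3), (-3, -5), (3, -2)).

Compute the Jacobian determinant of (x, y) with respect to (u, v):

    ∂(x,y)/∂(u,v) = | -2  3 | = (-2)(-2) - (3)(-1) = 7.
                   | -1  -2 |

Its absolute value is |J| = 7 (the area scaling factor).

Substituting x = -2u + 3v, y = -u - 2v into the integrand,

    24x + 24y → -72u + 24v,

so the integral becomes

    ∬_R (-72u + 24v) · |J| du dv = ∫_0^3 ∫_0^1 (-504u + 168v) dv du.

Inner (v): 84 - 504u.
Outer (u): -2016.

Therefore ∬_D (24x + 24y) dx dy = -2016.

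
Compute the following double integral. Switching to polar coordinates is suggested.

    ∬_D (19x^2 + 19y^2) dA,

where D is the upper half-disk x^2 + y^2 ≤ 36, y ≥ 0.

The region D is 0 ≤ r ≤ 6, 0 ≤ θ ≤ π in polar coordinates, where x = r cos(θ), y = r sin(θ), and dA = r dr dθ.

Under the substitution, the integrand becomes 19r^2, so

    ∬_D (19x^2 + 19y^2) dA = ∫_{0}^{π} ∫_{0}^{6} (19r^2) · r dr dθ.

Inner integral (in r): ∫_{0}^{6} (19r^2) · r dr = 6156.

Outer integral (in θ): ∫_{0}^{π} (6156) dθ = 6156π.

Therefore ∬_D (19x^2 + 19y^2) dA = 6156π.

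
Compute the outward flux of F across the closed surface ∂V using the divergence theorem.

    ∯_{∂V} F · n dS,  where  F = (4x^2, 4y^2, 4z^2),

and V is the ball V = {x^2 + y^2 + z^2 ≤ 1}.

By the divergence theorem,

    ∯_{∂V} F · n dS = ∭_V (∇ · F) dV.

Compute the divergence:
    ∇ · F = ∂F_x/∂x + ∂F_y/∂y + ∂F_z/∂z = 8x + 8y + 8z.

In spherical coordinates, x = ρ sin(φ) cos(θ), y = ρ sin(φ) sin(θ), z = ρ cos(φ), dV = ρ^2 sin(φ) dρ dφ dθ, with 0 ≤ ρ ≤ 1, 0 ≤ φ ≤ π, 0 ≤ θ ≤ 2π.

The integrand, after substitution and multiplying by the volume element, becomes (8ρ (sqrt(2)sin(φ)sin(θ + π/4) + cos(φ))) · ρ^2 sin(φ), so

    ∭_V (∇·F) dV = ∫_0^{2π} ∫_0^{π} ∫_0^{1} (8ρ (sqrt(2)sin(φ)sin(θ + π/4) + cos(φ))) · ρ^2 sin(φ) dρ dφ dθ.

Inner (ρ from 0 to 1): 2(sqrt(2)sin(φ)sin(θ + π/4) + cos(φ))sin(φ).
Middle (φ from 0 to π): sqrt(2)π sin(θ + π/4).
Outer (θ from 0 to 2π): 0.

Therefore ∯_{∂V} F · n dS = 0.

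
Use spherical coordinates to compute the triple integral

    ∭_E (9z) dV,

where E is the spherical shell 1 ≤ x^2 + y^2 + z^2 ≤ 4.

In spherical coordinates, x = ρ sin(φ) cos(θ), y = ρ sin(φ) sin(θ), z = ρ cos(φ), and dV = ρ^2 sin(φ) dρ dφ dθ.

The integrand becomes 9ρ cos(φ), so

    ∭_E (9z) dV = ∫_{0}^{2π} ∫_{0}^{π} ∫_{1}^{2} (9ρ cos(φ)) · ρ^2 sin(φ) dρ dφ dθ.

Inner (ρ): 135sin(2φ)/8.
Middle (φ): 0.
Outer (θ): 0.

Therefore the triple integral equals 0.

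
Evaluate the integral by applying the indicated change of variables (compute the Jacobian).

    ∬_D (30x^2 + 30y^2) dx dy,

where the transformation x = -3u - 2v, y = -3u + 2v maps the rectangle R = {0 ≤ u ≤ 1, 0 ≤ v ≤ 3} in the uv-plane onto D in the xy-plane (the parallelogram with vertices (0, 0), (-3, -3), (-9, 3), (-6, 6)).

Compute the Jacobian determinant of (x, y) with respect to (u, v):

    ∂(x,y)/∂(u,v) = | -3  -2 | = (-3)(2) - (-2)(-3) = -12.
                   | -3  2 |

Its absolute value is |J| = 12 (the area scaling factor).

Substituting x = -3u - 2v, y = -3u + 2v into the integrand,

    30x^2 + 30y^2 → 540u^2 + 240v^2,

so the integral becomes

    ∬_R (540u^2 + 240v^2) · |J| du dv = ∫_0^1 ∫_0^3 (6480u^2 + 2880v^2) dv du.

Inner (v): 19440u^2 + 25920.
Outer (u): 32400.

Therefore ∬_D (30x^2 + 30y^2) dx dy = 32400.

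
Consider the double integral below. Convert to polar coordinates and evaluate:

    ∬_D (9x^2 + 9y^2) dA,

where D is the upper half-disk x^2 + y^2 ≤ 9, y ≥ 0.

The region D is 0 ≤ r ≤ 3, 0 ≤ θ ≤ π in polar coordinates, where x = r cos(θ), y = r sin(θ), and dA = r dr dθ.

Under the substitution, the integrand becomes 9r^2, so

    ∬_D (9x^2 + 9y^2) dA = ∫_{0}^{π} ∫_{0}^{3} (9r^2) · r dr dθ.

Inner integral (in r): ∫_{0}^{3} (9r^2) · r dr = 729/4.

Outer integral (in θ): ∫_{0}^{π} (729/4) dθ = 729π/4.

Therefore ∬_D (9x^2 + 9y^2) dA = 729π/4.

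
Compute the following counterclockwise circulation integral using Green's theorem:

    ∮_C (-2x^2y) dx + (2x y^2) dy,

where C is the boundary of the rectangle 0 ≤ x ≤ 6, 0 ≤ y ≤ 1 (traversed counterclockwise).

Green's theorem converts the closed line integral into a double integral over the enclosed region D:

    ∮_C P dx + Q dy = ∬_D (∂Q/∂x - ∂P/∂y) dA.

Here P = -2x^2y, Q = 2x y^2, so

    ∂Q/∂x = 2y^2,    ∂P/∂y = -2x^2,
    ∂Q/∂x - ∂P/∂y = 2x^2 + 2y^2.

D is the region 0 ≤ x ≤ 6, 0 ≤ y ≤ 1. Evaluating the double integral:

    ∬_D (2x^2 + 2y^2) dA = ∫_0^{6} ∫_0^{1} (2x^2 + 2y^2) dy dx.

Inner (y from 0 to 1): 2x^2 + 2/3.
Outer (x from 0 to 6): 148.

Therefore ∮_C P dx + Q dy = 148.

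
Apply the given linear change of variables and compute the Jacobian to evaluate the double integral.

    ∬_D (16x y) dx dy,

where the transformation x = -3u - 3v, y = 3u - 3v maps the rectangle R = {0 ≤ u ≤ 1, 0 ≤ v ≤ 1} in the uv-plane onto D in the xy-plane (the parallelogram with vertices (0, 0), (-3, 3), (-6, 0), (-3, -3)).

Compute the Jacobian determinant of (x, y) with respect to (u, v):

    ∂(x,y)/∂(u,v) = | -3  -3 | = (-3)(-3) - (-3)(3) = 18.
                   | 3  -3 |

Its absolute value is |J| = 18 (the area scaling factor).

Substituting x = -3u - 3v, y = 3u - 3v into the integrand,

    16x y → -144u^2 + 144v^2,

so the integral becomes

    ∬_R (-144u^2 + 144v^2) · |J| du dv = ∫_0^1 ∫_0^1 (-2592u^2 + 2592v^2) dv du.

Inner (v): 864 - 2592u^2.
Outer (u): 0.

Therefore ∬_D (16x y) dx dy = 0.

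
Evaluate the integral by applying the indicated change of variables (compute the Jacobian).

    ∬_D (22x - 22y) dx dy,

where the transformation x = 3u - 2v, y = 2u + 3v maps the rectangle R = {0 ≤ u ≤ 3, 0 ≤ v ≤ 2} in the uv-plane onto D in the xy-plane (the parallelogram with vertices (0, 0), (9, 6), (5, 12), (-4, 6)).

Compute the Jacobian determinant of (x, y) with respect to (u, v):

    ∂(x,y)/∂(u,v) = | 3  -2 | = (3)(3) - (-2)(2) = 13.
                   | 2  3 |

Its absolute value is |J| = 13 (the area scaling factor).

Substituting x = 3u - 2v, y = 2u + 3v into the integrand,

    22x - 22y → 22u - 110v,

so the integral becomes

    ∬_R (22u - 110v) · |J| du dv = ∫_0^3 ∫_0^2 (286u - 1430v) dv du.

Inner (v): 572u - 2860.
Outer (u): -6006.

Therefore ∬_D (22x - 22y) dx dy = -6006.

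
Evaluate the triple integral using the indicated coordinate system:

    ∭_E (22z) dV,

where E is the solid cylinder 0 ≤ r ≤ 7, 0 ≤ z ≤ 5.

In cylindrical coordinates, x = r cos(θ), y = r sin(θ), z = z, and dV = r dr dθ dz.

The integrand becomes 22z, so

    ∭_E (22z) dV = ∫_{0}^{2π} ∫_{0}^{7} ∫_{0}^{5} (22z) · r dz dr dθ.

Inner (z): 275r.
Middle (r from 0 to 7): 13475/2.
Outer (θ): 13475π.

Therefore the triple integral equals 13475π.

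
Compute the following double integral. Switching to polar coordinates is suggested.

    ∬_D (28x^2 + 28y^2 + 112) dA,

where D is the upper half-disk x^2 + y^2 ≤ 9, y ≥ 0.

The region D is 0 ≤ r ≤ 3, 0 ≤ θ ≤ π in polar coordinates, where x = r cos(θ), y = r sin(θ), and dA = r dr dθ.

Under the substitution, the integrand becomes 28r^2 + 112, so

    ∬_D (28x^2 + 28y^2 + 112) dA = ∫_{0}^{π} ∫_{0}^{3} (28r^2 + 112) · r dr dθ.

Inner integral (in r): ∫_{0}^{3} (28r^2 + 112) · r dr = 1071.

Outer integral (in θ): ∫_{0}^{π} (1071) dθ = 1071π.

Therefore ∬_D (28x^2 + 28y^2 + 112) dA = 1071π.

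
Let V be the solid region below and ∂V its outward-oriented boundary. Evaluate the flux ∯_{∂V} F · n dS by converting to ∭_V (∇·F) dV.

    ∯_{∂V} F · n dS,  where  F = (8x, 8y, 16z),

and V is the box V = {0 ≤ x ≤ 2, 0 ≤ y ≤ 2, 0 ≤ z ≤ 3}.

By the divergence theorem,

    ∯_{∂V} F · n dS = ∭_V (∇ · F) dV.

Compute the divergence:
    ∇ · F = ∂F_x/∂x + ∂F_y/∂y + ∂F_z/∂z = 8 + 8 + 16 = 32.

V is a rectangular box, so dV = dx dy dz with 0 ≤ x ≤ 2, 0 ≤ y ≤ 2, 0 ≤ z ≤ 3.

Integrate (32) over V as an iterated integral:

    ∭_V (∇·F) dV = ∫_0^{2} ∫_0^{2} ∫_0^{3} (32) dz dy dx.

Inner (z from 0 to 3): 96.
Middle (y from 0 to 2): 192.
Outer (x from 0 to 2): 384.

Therefore ∯_{∂V} F · n dS = 384.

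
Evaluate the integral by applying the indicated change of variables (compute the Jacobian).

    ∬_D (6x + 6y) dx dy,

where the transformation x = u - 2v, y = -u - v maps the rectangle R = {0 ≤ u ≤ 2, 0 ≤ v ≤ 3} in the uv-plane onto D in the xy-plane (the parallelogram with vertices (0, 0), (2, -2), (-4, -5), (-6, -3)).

Compute the Jacobian determinant of (x, y) with respect to (u, v):

    ∂(x,y)/∂(u,v) = | 1  -2 | = (1)(-1) - (-2)(-1) = -3.
                   | -1  -1 |

Its absolute value is |J| = 3 (the area scaling factor).

Substituting x = u - 2v, y = -u - v into the integrand,

    6x + 6y → -18v,

so the integral becomes

    ∬_R (-18v) · |J| du dv = ∫_0^2 ∫_0^3 (-54v) dv du.

Inner (v): -243.
Outer (u): -486.

Therefore ∬_D (6x + 6y) dx dy = -486.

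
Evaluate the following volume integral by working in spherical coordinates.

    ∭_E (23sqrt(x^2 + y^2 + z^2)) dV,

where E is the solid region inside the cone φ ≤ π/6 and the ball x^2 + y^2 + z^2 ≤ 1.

In spherical coordinates, x = ρ sin(φ) cos(θ), y = ρ sin(φ) sin(θ), z = ρ cos(φ), and dV = ρ^2 sin(φ) dρ dφ dθ.

The integrand becomes 23ρ, so

    ∭_E (23sqrt(x^2 + y^2 + z^2)) dV = ∫_{0}^{2π} ∫_{0}^{π/6} ∫_{0}^{1} (23ρ) · ρ^2 sin(φ) dρ dφ dθ.

Inner (ρ): 23sin(φ)/4.
Middle (φ): 23/4 - 23sqrt(3)/8.
Outer (θ): 23π (2 - sqrt(3))/4.

Therefore the triple integral equals 23π (2 - sqrt(3))/4.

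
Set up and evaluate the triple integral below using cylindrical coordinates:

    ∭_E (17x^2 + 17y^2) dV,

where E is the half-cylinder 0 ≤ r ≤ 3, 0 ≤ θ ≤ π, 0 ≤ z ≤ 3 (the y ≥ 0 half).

In cylindrical coordinates, x = r cos(θ), y = r sin(θ), z = z, and dV = r dr dθ dz.

The integrand becomes 17r^2, so

    ∭_E (17x^2 + 17y^2) dV = ∫_{0}^{π} ∫_{0}^{3} ∫_{0}^{3} (17r^2) · r dz dr dθ.

Inner (z): 51r^3.
Middle (r from 0 to 3): 4131/4.
Outer (θ): 4131π/4.

Therefore the triple integral equals 4131π/4.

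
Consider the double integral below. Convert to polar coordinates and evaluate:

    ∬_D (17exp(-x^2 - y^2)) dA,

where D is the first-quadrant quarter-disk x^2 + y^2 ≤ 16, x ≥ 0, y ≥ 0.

The region D is 0 ≤ r ≤ 4, 0 ≤ θ ≤ π/2 in polar coordinates, where x = r cos(θ), y = r sin(θ), and dA = r dr dθ.

Under the substitution, the integrand becomes 17exp(-r^2), so

    ∬_D (17exp(-x^2 - y^2)) dA = ∫_{0}^{π/2} ∫_{0}^{4} (17exp(-r^2)) · r dr dθ.

Inner integral (in r): ∫_{0}^{4} (17exp(-r^2)) · r dr = 17/2 - 17exp(-16)/2.

Outer integral (in θ): ∫_{0}^{π/2} (17/2 - 17exp(-16)/2) dθ = -17π (1 - exp(16))exp(-16)/4.

Therefore ∬_D (17exp(-x^2 - y^2)) dA = -17π (1 - exp(16))exp(-16)/4.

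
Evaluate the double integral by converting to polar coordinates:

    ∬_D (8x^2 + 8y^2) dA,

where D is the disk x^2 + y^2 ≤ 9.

The region D is 0 ≤ r ≤ 3, 0 ≤ θ ≤ 2π in polar coordinates, where x = r cos(θ), y = r sin(θ), and dA = r dr dθ.

Under the substitution, the integrand becomes 8r^2, so

    ∬_D (8x^2 + 8y^2) dA = ∫_{0}^{2π} ∫_{0}^{3} (8r^2) · r dr dθ.

Inner integral (in r): ∫_{0}^{3} (8r^2) · r dr = 162.

Outer integral (in θ): ∫_{0}^{2π} (162) dθ = 324π.

Therefore ∬_D (8x^2 + 8y^2) dA = 324π.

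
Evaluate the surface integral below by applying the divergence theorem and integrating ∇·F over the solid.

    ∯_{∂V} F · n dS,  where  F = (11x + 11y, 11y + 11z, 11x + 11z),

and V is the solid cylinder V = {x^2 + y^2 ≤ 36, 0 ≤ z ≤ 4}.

By the divergence theorem,

    ∯_{∂V} F · n dS = ∭_V (∇ · F) dV.

Compute the divergence:
    ∇ · F = ∂F_x/∂x + ∂F_y/∂y + ∂F_z/∂z = 11 + 11 + 11 = 33.

In cylindrical coordinates, x = r cos(θ), y = r sin(θ), z = z, dV = r dr dθ dz, with 0 ≤ r ≤ 6, 0 ≤ θ ≤ 2π, 0 ≤ z ≤ 4.

The integrand, after substitution and multiplying by the volume element, becomes (33) · r, so

    ∭_V (∇·F) dV = ∫_0^{2π} ∫_0^{6} ∫_0^{4} (33) · r dz dr dθ.

Inner (z from 0 to 4): 132r.
Middle (r from 0 to 6): 2376.
Outer (θ from 0 to 2π): 4752π.

Therefore ∯_{∂V} F · n dS = 4752π.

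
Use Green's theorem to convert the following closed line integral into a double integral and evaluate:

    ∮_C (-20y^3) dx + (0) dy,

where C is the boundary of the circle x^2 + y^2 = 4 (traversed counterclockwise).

Green's theorem converts the closed line integral into a double integral over the enclosed region D:

    ∮_C P dx + Q dy = ∬_D (∂Q/∂x - ∂P/∂y) dA.

Here P = -20y^3, Q = 0, so

    ∂Q/∂x = 0,    ∂P/∂y = -60y^2,
    ∂Q/∂x - ∂P/∂y = 60y^2.

D is the region x^2 + y^2 ≤ 4. Evaluating the double integral:

In polar coordinates (x = r cos θ, y = r sin θ, dA = r dr dθ) the integrand becomes 60r^2sin(θ)^2, so

    ∬_D (60y^2) dA = ∫_0^{2π} ∫_0^{2} (60r^2sin(θ)^2) · r dr dθ.

Inner (r from 0 to 2): 240sin(θ)^2.
Outer (θ from 0 to 2π): 240π.

Therefore ∮_C P dx + Q dy = 240π.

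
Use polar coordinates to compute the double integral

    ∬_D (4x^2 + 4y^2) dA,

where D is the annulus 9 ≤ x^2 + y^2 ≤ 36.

The region D is 3 ≤ r ≤ 6, 0 ≤ θ ≤ 2π in polar coordinates, where x = r cos(θ), y = r sin(θ), and dA = r dr dθ.

Under the substitution, the integrand becomes 4r^2, so

    ∬_D (4x^2 + 4y^2) dA = ∫_{0}^{2π} ∫_{3}^{6} (4r^2) · r dr dθ.

Inner integral (in r): ∫_{3}^{6} (4r^2) · r dr = 1215.

Outer integral (in θ): ∫_{0}^{2π} (1215) dθ = 2430π.

Therefore ∬_D (4x^2 + 4y^2) dA = 2430π.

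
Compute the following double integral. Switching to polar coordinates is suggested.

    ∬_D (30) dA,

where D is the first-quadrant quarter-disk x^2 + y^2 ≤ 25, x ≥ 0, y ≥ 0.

The region D is 0 ≤ r ≤ 5, 0 ≤ θ ≤ π/2 in polar coordinates, where x = r cos(θ), y = r sin(θ), and dA = r dr dθ.

Under the substitution, the integrand becomes 30, so

    ∬_D (30) dA = ∫_{0}^{π/2} ∫_{0}^{5} (30) · r dr dθ.

Inner integral (in r): ∫_{0}^{5} (30) · r dr = 375.

Outer integral (in θ): ∫_{0}^{π/2} (375) dθ = 375π/2.

Therefore ∬_D (30) dA = 375π/2.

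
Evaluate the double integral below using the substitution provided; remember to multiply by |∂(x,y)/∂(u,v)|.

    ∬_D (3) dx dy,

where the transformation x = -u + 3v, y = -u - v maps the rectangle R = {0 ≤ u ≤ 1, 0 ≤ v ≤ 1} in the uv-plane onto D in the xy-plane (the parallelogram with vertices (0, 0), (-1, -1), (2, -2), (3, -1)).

Compute the Jacobian determinant of (x, y) with respect to (u, v):

    ∂(x,y)/∂(u,v) = | -1  3 | = (-1)(-1) - (3)(-1) = 4.
                   | -1  -1 |

Its absolute value is |J| = 4 (the area scaling factor).

Substituting x = -u + 3v, y = -u - v into the integrand,

    3 → 3,

so the integral becomes

    ∬_R (3) · |J| du dv = ∫_0^1 ∫_0^1 (12) dv du.

Inner (v): 12.
Outer (u): 12.

Therefore ∬_D (3) dx dy = 12.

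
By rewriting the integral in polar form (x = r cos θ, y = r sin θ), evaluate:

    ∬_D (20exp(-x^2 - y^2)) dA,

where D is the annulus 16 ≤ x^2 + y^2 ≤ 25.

The region D is 4 ≤ r ≤ 5, 0 ≤ θ ≤ 2π in polar coordinates, where x = r cos(θ), y = r sin(θ), and dA = r dr dθ.

Under the substitution, the integrand becomes 20exp(-r^2), so

    ∬_D (20exp(-x^2 - y^2)) dA = ∫_{0}^{2π} ∫_{4}^{5} (20exp(-r^2)) · r dr dθ.

Inner integral (in r): ∫_{4}^{5} (20exp(-r^2)) · r dr = -(10 - 10exp(9))exp(-25).

Outer integral (in θ): ∫_{0}^{2π} (-(10 - 10exp(9))exp(-25)) dθ = -20π (1 - exp(9))exp(-25).

Therefore ∬_D (20exp(-x^2 - y^2)) dA = -20π (1 - exp(9))exp(-25).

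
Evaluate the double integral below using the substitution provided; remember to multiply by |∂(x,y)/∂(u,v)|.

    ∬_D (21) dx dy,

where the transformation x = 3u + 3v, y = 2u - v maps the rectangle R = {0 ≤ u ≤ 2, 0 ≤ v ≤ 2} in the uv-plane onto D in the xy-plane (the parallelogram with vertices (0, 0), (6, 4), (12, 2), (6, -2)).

Compute the Jacobian determinant of (x, y) with respect to (u, v):

    ∂(x,y)/∂(u,v) = | 3  3 | = (3)(-1) - (3)(2) = -9.
                   | 2  -1 |

Its absolute value is |J| = 9 (the area scaling factor).

Substituting x = 3u + 3v, y = 2u - v into the integrand,

    21 → 21,

so the integral becomes

    ∬_R (21) · |J| du dv = ∫_0^2 ∫_0^2 (189) dv du.

Inner (v): 378.
Outer (u): 756.

Therefore ∬_D (21) dx dy = 756.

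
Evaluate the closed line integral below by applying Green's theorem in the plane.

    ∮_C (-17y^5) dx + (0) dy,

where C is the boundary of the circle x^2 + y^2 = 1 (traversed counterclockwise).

Green's theorem converts the closed line integral into a double integral over the enclosed region D:

    ∮_C P dx + Q dy = ∬_D (∂Q/∂x - ∂P/∂y) dA.

Here P = -17y^5, Q = 0, so

    ∂Q/∂x = 0,    ∂P/∂y = -85y^4,
    ∂Q/∂x - ∂P/∂y = 85y^4.

D is the region x^2 + y^2 ≤ 1. Evaluating the double integral:

In polar coordinates (x = r cos θ, y = r sin θ, dA = r dr dθ) the integrand becomes 85r^4sin(θ)^4, so

    ∬_D (85y^4) dA = ∫_0^{2π} ∫_0^{1} (85r^4sin(θ)^4) · r dr dθ.

Inner (r from 0 to 1): 85sin(θ)^4/6.
Outer (θ from 0 to 2π): 85π/8.

Therefore ∮_C P dx + Q dy = 85π/8.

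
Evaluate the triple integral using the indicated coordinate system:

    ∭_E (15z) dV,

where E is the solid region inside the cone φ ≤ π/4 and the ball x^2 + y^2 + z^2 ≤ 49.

In spherical coordinates, x = ρ sin(φ) cos(θ), y = ρ sin(φ) sin(θ), z = ρ cos(φ), and dV = ρ^2 sin(φ) dρ dφ dθ.

The integrand becomes 15ρ cos(φ), so

    ∭_E (15z) dV = ∫_{0}^{2π} ∫_{0}^{π/4} ∫_{0}^{7} (15ρ cos(φ)) · ρ^2 sin(φ) dρ dφ dθ.

Inner (ρ): 36015sin(2φ)/8.
Middle (φ): 36015/16.
Outer (θ): 36015π/8.

Therefore the triple integral equals 36015π/8.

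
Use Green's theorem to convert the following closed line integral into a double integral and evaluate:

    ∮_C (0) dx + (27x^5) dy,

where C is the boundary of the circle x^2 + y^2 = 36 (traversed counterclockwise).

Green's theorem converts the closed line integral into a double integral over the enclosed region D:

    ∮_C P dx + Q dy = ∬_D (∂Q/∂x - ∂P/∂y) dA.

Here P = 0, Q = 27x^5, so

    ∂Q/∂x = 135x^4,    ∂P/∂y = 0,
    ∂Q/∂x - ∂P/∂y = 135x^4.

D is the region x^2 + y^2 ≤ 36. Evaluating the double integral:

In polar coordinates (x = r cos θ, y = r sin θ, dA = r dr dθ) the integrand becomes 135r^4cos(θ)^4, so

    ∬_D (135x^4) dA = ∫_0^{2π} ∫_0^{6} (135r^4cos(θ)^4) · r dr dθ.

Inner (r from 0 to 6): 1049760cos(θ)^4.
Outer (θ from 0 to 2π): 787320π.

Therefore ∮_C P dx + Q dy = 787320π.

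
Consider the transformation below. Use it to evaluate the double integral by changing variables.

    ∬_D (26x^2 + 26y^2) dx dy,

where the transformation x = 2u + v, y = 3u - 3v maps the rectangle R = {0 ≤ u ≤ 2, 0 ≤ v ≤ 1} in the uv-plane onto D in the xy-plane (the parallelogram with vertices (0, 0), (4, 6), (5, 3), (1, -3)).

Compute the Jacobian determinant of (x, y) with respect to (u, v):

    ∂(x,y)/∂(u,v) = | 2  1 | = (2)(-3) - (1)(3) = -9.
                   | 3  -3 |

Its absolute value is |J| = 9 (the area scaling factor).

Substituting x = 2u + v, y = 3u - 3v into the integrand,

    26x^2 + 26y^2 → 338u^2 - 364u v + 260v^2,

so the integral becomes

    ∬_R (338u^2 - 364u v + 260v^2) · |J| du dv = ∫_0^2 ∫_0^1 (3042u^2 - 3276u v + 2340v^2) dv du.

Inner (v): 3042u^2 - 1638u + 780.
Outer (u): 6396.

Therefore ∬_D (26x^2 + 26y^2) dx dy = 6396.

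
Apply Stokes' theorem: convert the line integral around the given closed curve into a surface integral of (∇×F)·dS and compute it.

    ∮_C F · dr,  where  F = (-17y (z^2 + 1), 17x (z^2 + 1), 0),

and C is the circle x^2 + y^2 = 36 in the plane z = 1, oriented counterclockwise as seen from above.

Let S be the flat disk x^2 + y^2 ≤ 36 in the plane z = 1, with upward unit normal n̂ = ẑ. By Stokes' theorem,

    ∮_C F · dr = ∬_S (∇ × F) · n̂ dS = ∬_D (curl F)_z dA,

where D is the disk x^2 + y^2 ≤ 36.

Compute the curl of F = (-17y (z^2 + 1), 17x (z^2 + 1), 0):
    (∇ × F)_x = ∂F_z/∂y - ∂F_y/∂z = -34x z,
    (∇ × F)_y = ∂F_x/∂z - ∂F_z/∂x = -34y z,
    (∇ × F)_z = ∂F_y/∂x - ∂F_x/∂y = 34z^2 + 34.

On z = 1, (curl F)_z = 68.

Convert to polar (x = r cos θ, y = r sin θ, dA = r dr dθ); the integrand becomes 68, so

    ∬_D (curl F)_z dA = ∫_0^{2π} ∫_0^{6} (68) · r dr dθ.

Inner (r from 0 to 6): 1224.
Outer (θ from 0 to 2π): 2448π.

Therefore ∮_C F · dr = 2448π.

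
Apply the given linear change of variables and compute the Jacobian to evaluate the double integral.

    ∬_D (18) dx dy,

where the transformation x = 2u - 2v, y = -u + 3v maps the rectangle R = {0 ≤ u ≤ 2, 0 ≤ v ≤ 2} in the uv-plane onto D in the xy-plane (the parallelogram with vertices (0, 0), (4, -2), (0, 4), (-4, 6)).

Compute the Jacobian determinant of (x, y) with respect to (u, v):

    ∂(x,y)/∂(u,v) = | 2  -2 | = (2)(3) - (-2)(-1) = 4.
                   | -1  3 |

Its absolute value is |J| = 4 (the area scaling factor).

Substituting x = 2u - 2v, y = -u + 3v into the integrand,

    18 → 18,

so the integral becomes

    ∬_R (18) · |J| du dv = ∫_0^2 ∫_0^2 (72) dv du.

Inner (v): 144.
Outer (u): 288.

Therefore ∬_D (18) dx dy = 288.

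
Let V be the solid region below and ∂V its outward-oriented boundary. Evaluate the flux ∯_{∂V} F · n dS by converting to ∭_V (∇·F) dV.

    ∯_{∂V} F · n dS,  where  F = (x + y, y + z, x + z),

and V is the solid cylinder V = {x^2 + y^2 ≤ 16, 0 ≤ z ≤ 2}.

By the divergence theorem,

    ∯_{∂V} F · n dS = ∭_V (∇ · F) dV.

Compute the divergence:
    ∇ · F = ∂F_x/∂x + ∂F_y/∂y + ∂F_z/∂z = 1 + 1 + 1 = 3.

In cylindrical coordinates, x = r cos(θ), y = r sin(θ), z = z, dV = r dr dθ dz, with 0 ≤ r ≤ 4, 0 ≤ θ ≤ 2π, 0 ≤ z ≤ 2.

The integrand, after substitution and multiplying by the volume element, becomes (3) · r, so

    ∭_V (∇·F) dV = ∫_0^{2π} ∫_0^{4} ∫_0^{2} (3) · r dz dr dθ.

Inner (z from 0 to 2): 6r.
Middle (r from 0 to 4): 48.
Outer (θ from 0 to 2π): 96π.

Therefore ∯_{∂V} F · n dS = 96π.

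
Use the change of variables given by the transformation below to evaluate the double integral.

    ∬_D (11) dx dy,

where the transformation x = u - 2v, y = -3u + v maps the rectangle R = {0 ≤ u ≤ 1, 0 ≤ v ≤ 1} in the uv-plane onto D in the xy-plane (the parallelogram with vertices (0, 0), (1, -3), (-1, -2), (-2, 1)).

Compute the Jacobian determinant of (x, y) with respect to (u, v):

    ∂(x,y)/∂(u,v) = | 1  -2 | = (1)(1) - (-2)(-3) = -5.
                   | -3  1 |

Its absolute value is |J| = 5 (the area scaling factor).

Substituting x = u - 2v, y = -3u + v into the integrand,

    11 → 11,

so the integral becomes

    ∬_R (11) · |J| du dv = ∫_0^1 ∫_0^1 (55) dv du.

Inner (v): 55.
Outer (u): 55.

Therefore ∬_D (11) dx dy = 55.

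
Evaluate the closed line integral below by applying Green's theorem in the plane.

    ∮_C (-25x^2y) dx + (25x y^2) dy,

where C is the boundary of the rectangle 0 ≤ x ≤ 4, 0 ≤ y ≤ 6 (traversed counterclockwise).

Green's theorem converts the closed line integral into a double integral over the enclosed region D:

    ∮_C P dx + Q dy = ∬_D (∂Q/∂x - ∂P/∂y) dA.

Here P = -25x^2y, Q = 25x y^2, so

    ∂Q/∂x = 25y^2,    ∂P/∂y = -25x^2,
    ∂Q/∂x - ∂P/∂y = 25x^2 + 25y^2.

D is the region 0 ≤ x ≤ 4, 0 ≤ y ≤ 6. Evaluating the double integral:

    ∬_D (25x^2 + 25y^2) dA = ∫_0^{4} ∫_0^{6} (25x^2 + 25y^2) dy dx.

Inner (y from 0 to 6): 150x^2 + 1800.
Outer (x from 0 to 4): 10400.

Therefore ∮_C P dx + Q dy = 10400.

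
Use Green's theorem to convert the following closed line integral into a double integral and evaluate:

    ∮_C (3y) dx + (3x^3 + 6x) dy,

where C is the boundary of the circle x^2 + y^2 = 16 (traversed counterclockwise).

Green's theorem converts the closed line integral into a double integral over the enclosed region D:

    ∮_C P dx + Q dy = ∬_D (∂Q/∂x - ∂P/∂y) dA.

Here P = 3y, Q = 3x^3 + 6x, so

    ∂Q/∂x = 9x^2 + 6,    ∂P/∂y = 3,
    ∂Q/∂x - ∂P/∂y = 9x^2 + 3.

D is the region x^2 + y^2 ≤ 16. Evaluating the double integral:

In polar coordinates (x = r cos θ, y = r sin θ, dA = r dr dθ) the integrand becomes 9r^2cos(θ)^2 + 3, so

    ∬_D (9x^2 + 3) dA = ∫_0^{2π} ∫_0^{4} (9r^2cos(θ)^2 + 3) · r dr dθ.

Inner (r from 0 to 4): 576cos(θ)^2 + 24.
Outer (θ from 0 to 2π): 624π.

Therefore ∮_C P dx + Q dy = 624π.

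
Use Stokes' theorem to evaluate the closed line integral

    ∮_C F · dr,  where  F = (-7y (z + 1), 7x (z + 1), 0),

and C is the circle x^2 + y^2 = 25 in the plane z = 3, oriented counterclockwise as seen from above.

Let S be the flat disk x^2 + y^2 ≤ 25 in the plane z = 3, with upward unit normal n̂ = ẑ. By Stokes' theorem,

    ∮_C F · dr = ∬_S (∇ × F) · n̂ dS = ∬_D (curl F)_z dA,

where D is the disk x^2 + y^2 ≤ 25.

Compute the curl of F = (-7y (z + 1), 7x (z + 1), 0):
    (∇ × F)_x = ∂F_z/∂y - ∂F_y/∂z = -7x,
    (∇ × F)_y = ∂F_x/∂z - ∂F_z/∂x = -7y,
    (∇ × F)_z = ∂F_y/∂x - ∂F_x/∂y = 14z + 14.

On z = 3, (curl F)_z = 56.

Convert to polar (x = r cos θ, y = r sin θ, dA = r dr dθ); the integrand becomes 56, so

    ∬_D (curl F)_z dA = ∫_0^{2π} ∫_0^{5} (56) · r dr dθ.

Inner (r from 0 to 5): 700.
Outer (θ from 0 to 2π): 1400π.

Therefore ∮_C F · dr = 1400π.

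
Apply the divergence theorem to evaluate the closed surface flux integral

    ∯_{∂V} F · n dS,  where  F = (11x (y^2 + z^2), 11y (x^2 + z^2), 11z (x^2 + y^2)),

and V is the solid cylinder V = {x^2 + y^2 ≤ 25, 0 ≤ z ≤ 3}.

By the divergence theorem,

    ∯_{∂V} F · n dS = ∭_V (∇ · F) dV.

Compute the divergence:
    ∇ · F = ∂F_x/∂x + ∂F_y/∂y + ∂F_z/∂z = 11y^2 + 11z^2 + 11x^2 + 11z^2 + 11x^2 + 11y^2 = 22x^2 + 22y^2 + 22z^2.

In cylindrical coordinates, x = r cos(θ), y = r sin(θ), z = z, dV = r dr dθ dz, with 0 ≤ r ≤ 5, 0 ≤ θ ≤ 2π, 0 ≤ z ≤ 3.

The integrand, after substitution and multiplying by the volume element, becomes (22r^2 + 22z^2) · r, so

    ∭_V (∇·F) dV = ∫_0^{2π} ∫_0^{5} ∫_0^{3} (22r^2 + 22z^2) · r dz dr dθ.

Inner (z from 0 to 3): 66r (r^2 + 3).
Middle (r from 0 to 5): 25575/2.
Outer (θ from 0 to 2π): 25575π.

Therefore ∯_{∂V} F · n dS = 25575π.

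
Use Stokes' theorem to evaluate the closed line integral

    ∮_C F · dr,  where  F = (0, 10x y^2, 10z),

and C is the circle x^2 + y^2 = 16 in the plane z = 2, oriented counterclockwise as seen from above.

Let S be the flat disk x^2 + y^2 ≤ 16 in the plane z = 2, with upward unit normal n̂ = ẑ. By Stokes' theorem,

    ∮_C F · dr = ∬_S (∇ × F) · n̂ dS = ∬_D (curl F)_z dA,

where D is the disk x^2 + y^2 ≤ 16.

Compute the curl of F = (0, 10x y^2, 10z):
    (∇ × F)_x = ∂F_z/∂y - ∂F_y/∂z = 0,
    (∇ × F)_y = ∂F_x/∂z - ∂F_z/∂x = 0,
    (∇ × F)_z = ∂F_y/∂x - ∂F_x/∂y = 10y^2.

On z = 2, (curl F)_z = 10y^2.

Convert to polar (x = r cos θ, y = r sin θ, dA = r dr dθ); the integrand becomes 10r^2sin(θ)^2, so

    ∬_D (curl F)_z dA = ∫_0^{2π} ∫_0^{4} (10r^2sin(θ)^2) · r dr dθ.

Inner (r from 0 to 4): 640sin(θ)^2.
Outer (θ from 0 to 2π): 640π.

Therefore ∮_C F · dr = 640π.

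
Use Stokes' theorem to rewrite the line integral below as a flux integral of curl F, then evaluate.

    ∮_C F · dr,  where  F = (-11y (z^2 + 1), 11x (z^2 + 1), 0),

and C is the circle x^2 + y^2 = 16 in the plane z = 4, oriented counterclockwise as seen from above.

Let S be the flat disk x^2 + y^2 ≤ 16 in the plane z = 4, with upward unit normal n̂ = ẑ. By Stokes' theorem,

    ∮_C F · dr = ∬_S (∇ × F) · n̂ dS = ∬_D (curl F)_z dA,

where D is the disk x^2 + y^2 ≤ 16.

Compute the curl of F = (-11y (z^2 + 1), 11x (z^2 + 1), 0):
    (∇ × F)_x = ∂F_z/∂y - ∂F_y/∂z = -22x z,
    (∇ × F)_y = ∂F_x/∂z - ∂F_z/∂x = -22y z,
    (∇ × F)_z = ∂F_y/∂x - ∂F_x/∂y = 22z^2 + 22.

On z = 4, (curl F)_z = 374.

Convert to polar (x = r cos θ, y = r sin θ, dA = r dr dθ); the integrand becomes 374, so

    ∬_D (curl F)_z dA = ∫_0^{2π} ∫_0^{4} (374) · r dr dθ.

Inner (r from 0 to 4): 2992.
Outer (θ from 0 to 2π): 5984π.

Therefore ∮_C F · dr = 5984π.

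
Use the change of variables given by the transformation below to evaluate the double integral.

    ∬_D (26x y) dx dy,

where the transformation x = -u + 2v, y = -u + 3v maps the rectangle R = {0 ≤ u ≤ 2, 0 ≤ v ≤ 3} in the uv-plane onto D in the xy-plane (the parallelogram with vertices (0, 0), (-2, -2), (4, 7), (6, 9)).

Compute the Jacobian determinant of (x, y) with respect to (u, v):

    ∂(x,y)/∂(u,v) = | -1  2 | = (-1)(3) - (2)(-1) = -1.
                   | -1  3 |

Its absolute value is |J| = 1 (the area scaling factor).

Substituting x = -u + 2v, y = -u + 3v into the integrand,

    26x y → 26u^2 - 130u v + 156v^2,

so the integral becomes

    ∬_R (26u^2 - 130u v + 156v^2) · |J| du dv = ∫_0^2 ∫_0^3 (26u^2 - 130u v + 156v^2) dv du.

Inner (v): 78u^2 - 585u + 1404.
Outer (u): 1846.

Therefore ∬_D (26x y) dx dy = 1846.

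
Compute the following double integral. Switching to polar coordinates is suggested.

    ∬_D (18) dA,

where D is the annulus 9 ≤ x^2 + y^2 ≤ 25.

The region D is 3 ≤ r ≤ 5, 0 ≤ θ ≤ 2π in polar coordinates, where x = r cos(θ), y = r sin(θ), and dA = r dr dθ.

Under the substitution, the integrand becomes 18, so

    ∬_D (18) dA = ∫_{0}^{2π} ∫_{3}^{5} (18) · r dr dθ.

Inner integral (in r): ∫_{3}^{5} (18) · r dr = 144.

Outer integral (in θ): ∫_{0}^{2π} (144) dθ = 288π.

Therefore ∬_D (18) dA = 288π.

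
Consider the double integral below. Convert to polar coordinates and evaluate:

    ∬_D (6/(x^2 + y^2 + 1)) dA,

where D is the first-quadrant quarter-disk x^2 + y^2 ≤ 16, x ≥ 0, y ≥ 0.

The region D is 0 ≤ r ≤ 4, 0 ≤ θ ≤ π/2 in polar coordinates, where x = r cos(θ), y = r sin(θ), and dA = r dr dθ.

Under the substitution, the integrand becomes 6/(r^2 + 1), so

    ∬_D (6/(x^2 + y^2 + 1)) dA = ∫_{0}^{π/2} ∫_{0}^{4} (6/(r^2 + 1)) · r dr dθ.

Inner integral (in r): ∫_{0}^{4} (6/(r^2 + 1)) · r dr = log(4913).

Outer integral (in θ): ∫_{0}^{π/2} (log(4913)) dθ = log(4913^(π/2)).

Therefore ∬_D (6/(x^2 + y^2 + 1)) dA = log(4913^(π/2)).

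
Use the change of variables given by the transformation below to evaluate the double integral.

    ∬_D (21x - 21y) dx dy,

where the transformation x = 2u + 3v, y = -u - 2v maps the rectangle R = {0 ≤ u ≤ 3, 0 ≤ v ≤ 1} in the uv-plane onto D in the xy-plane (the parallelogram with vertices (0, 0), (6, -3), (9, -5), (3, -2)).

Compute the Jacobian determinant of (x, y) with respect to (u, v):

    ∂(x,y)/∂(u,v) = | 2  3 | = (2)(-2) - (3)(-1) = -1.
                   | -1  -2 |

Its absolute value is |J| = 1 (the area scaling factor).

Substituting x = 2u + 3v, y = -u - 2v into the integrand,

    21x - 21y → 63u + 105v,

so the integral becomes

    ∬_R (63u + 105v) · |J| du dv = ∫_0^3 ∫_0^1 (63u + 105v) dv du.

Inner (v): 63u + 105/2.
Outer (u): 441.

Therefore ∬_D (21x - 21y) dx dy = 441.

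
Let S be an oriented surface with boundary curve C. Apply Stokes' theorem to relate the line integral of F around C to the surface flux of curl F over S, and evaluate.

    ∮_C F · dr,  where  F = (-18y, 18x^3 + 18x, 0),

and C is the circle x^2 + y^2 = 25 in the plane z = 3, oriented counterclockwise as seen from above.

Let S be the flat disk x^2 + y^2 ≤ 25 in the plane z = 3, with upward unit normal n̂ = ẑ. By Stokes' theorem,

    ∮_C F · dr = ∬_S (∇ × F) · n̂ dS = ∬_D (curl F)_z dA,

where D is the disk x^2 + y^2 ≤ 25.

Compute the curl of F = (-18y, 18x^3 + 18x, 0):
    (∇ × F)_x = ∂F_z/∂y - ∂F_y/∂z = 0,
    (∇ × F)_y = ∂F_x/∂z - ∂F_z/∂x = 0,
    (∇ × F)_z = ∂F_y/∂x - ∂F_x/∂y = 54x^2 + 36.

On z = 3, (curl F)_z = 54x^2 + 36.

Convert to polar (x = r cos θ, y = r sin θ, dA = r dr dθ); the integrand becomes 54r^2cos(θ)^2 + 36, so

    ∬_D (curl F)_z dA = ∫_0^{2π} ∫_0^{5} (54r^2cos(θ)^2 + 36) · r dr dθ.

Inner (r from 0 to 5): 16875cos(θ)^2/2 + 450.
Outer (θ from 0 to 2π): 18675π/2.

Therefore ∮_C F · dr = 18675π/2.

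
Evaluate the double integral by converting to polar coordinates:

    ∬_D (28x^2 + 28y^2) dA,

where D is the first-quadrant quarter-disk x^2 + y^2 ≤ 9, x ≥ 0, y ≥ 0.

The region D is 0 ≤ r ≤ 3, 0 ≤ θ ≤ π/2 in polar coordinates, where x = r cos(θ), y = r sin(θ), and dA = r dr dθ.

Under the substitution, the integrand becomes 28r^2, so

    ∬_D (28x^2 + 28y^2) dA = ∫_{0}^{π/2} ∫_{0}^{3} (28r^2) · r dr dθ.

Inner integral (in r): ∫_{0}^{3} (28r^2) · r dr = 567.

Outer integral (in θ): ∫_{0}^{π/2} (567) dθ = 567π/2.

Therefore ∬_D (28x^2 + 28y^2) dA = 567π/2.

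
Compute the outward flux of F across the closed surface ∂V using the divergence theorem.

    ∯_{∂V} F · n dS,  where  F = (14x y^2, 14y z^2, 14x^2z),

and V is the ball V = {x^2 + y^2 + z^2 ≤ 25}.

By the divergence theorem,

    ∯_{∂V} F · n dS = ∭_V (∇ · F) dV.

Compute the divergence:
    ∇ · F = ∂F_x/∂x + ∂F_y/∂y + ∂F_z/∂z = 14y^2 + 14z^2 + 14x^2 = 14x^2 + 14y^2 + 14z^2.

In spherical coordinates, x = ρ sin(φ) cos(θ), y = ρ sin(φ) sin(θ), z = ρ cos(φ), dV = ρ^2 sin(φ) dρ dφ dθ, with 0 ≤ ρ ≤ 5, 0 ≤ φ ≤ π, 0 ≤ θ ≤ 2π.

The integrand, after substitution and multiplying by the volume element, becomes (14ρ^2) · ρ^2 sin(φ), so

    ∭_V (∇·F) dV = ∫_0^{2π} ∫_0^{π} ∫_0^{5} (14ρ^2) · ρ^2 sin(φ) dρ dφ dθ.

Inner (ρ from 0 to 5): 8750sin(φ).
Middle (φ from 0 to π): 17500.
Outer (θ from 0 to 2π): 35000π.

Therefore ∯_{∂V} F · n dS = 35000π.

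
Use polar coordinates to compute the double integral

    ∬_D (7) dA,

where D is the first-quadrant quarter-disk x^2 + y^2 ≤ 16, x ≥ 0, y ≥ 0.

The region D is 0 ≤ r ≤ 4, 0 ≤ θ ≤ π/2 in polar coordinates, where x = r cos(θ), y = r sin(θ), and dA = r dr dθ.

Under the substitution, the integrand becomes 7, so

    ∬_D (7) dA = ∫_{0}^{π/2} ∫_{0}^{4} (7) · r dr dθ.

Inner integral (in r): ∫_{0}^{4} (7) · r dr = 56.

Outer integral (in θ): ∫_{0}^{π/2} (56) dθ = 28π.

Therefore ∬_D (7) dA = 28π.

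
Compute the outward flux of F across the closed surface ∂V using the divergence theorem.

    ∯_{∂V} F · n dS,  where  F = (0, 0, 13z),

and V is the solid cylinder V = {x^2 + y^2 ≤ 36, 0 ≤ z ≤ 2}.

By the divergence theorem,

    ∯_{∂V} F · n dS = ∭_V (∇ · F) dV.

Compute the divergence:
    ∇ · F = ∂F_x/∂x + ∂F_y/∂y + ∂F_z/∂z = 0 + 0 + 13 = 13.

In cylindrical coordinates, x = r cos(θ), y = r sin(θ), z = z, dV = r dr dθ dz, with 0 ≤ r ≤ 6, 0 ≤ θ ≤ 2π, 0 ≤ z ≤ 2.

The integrand, after substitution and multiplying by the volume element, becomes (13) · r, so

    ∭_V (∇·F) dV = ∫_0^{2π} ∫_0^{6} ∫_0^{2} (13) · r dz dr dθ.

Inner (z from 0 to 2): 26r.
Middle (r from 0 to 6): 468.
Outer (θ from 0 to 2π): 936π.

Therefore ∯_{∂V} F · n dS = 936π.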